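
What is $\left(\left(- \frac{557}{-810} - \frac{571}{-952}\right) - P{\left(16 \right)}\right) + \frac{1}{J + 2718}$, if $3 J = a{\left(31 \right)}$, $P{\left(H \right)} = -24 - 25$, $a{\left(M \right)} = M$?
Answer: $\frac{6347948227}{126232344} \approx 50.288$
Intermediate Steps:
$P{\left(H \right)} = -49$
$J = \frac{31}{3}$ ($J = \frac{1}{3} \cdot 31 = \frac{31}{3} \approx 10.333$)
$\left(\left(- \frac{557}{-810} - \frac{571}{-952}\right) - P{\left(16 \right)}\right) + \frac{1}{J + 2718} = \left(\left(- \frac{557}{-810} - \frac{571}{-952}\right) - -49\right) + \frac{1}{\frac{31}{3} + 2718} = \left(\left(\left(-557\right) \left(- \frac{1}{810}\right) - - \frac{571}{952}\right) + 49\right) + \frac{1}{\frac{8185}{3}} = \left(\left(\frac{557}{810} + \frac{571}{952}\right) + 49\right) + \frac{3}{8185} = \left(\frac{496387}{385560} + 49\right) + \frac{3}{8185} = \frac{19388827}{385560} + \frac{3}{8185} = \frac{6347948227}{126232344}$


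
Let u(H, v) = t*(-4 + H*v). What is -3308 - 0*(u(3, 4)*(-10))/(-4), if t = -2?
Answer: -3308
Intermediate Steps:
u(H, v) = 8 - 2*H*v (u(H, v) = -2*(-4 + H*v) = 8 - 2*H*v)
-3308 - 0*(u(3, 4)*(-10))/(-4) = -3308 - 0*((8 - 2*3*4)*(-10))/(-4) = -3308 - 0*((8 - 24)*(-10))*(-¼) = -3308 - 0*-16*(-10)*(-¼) = -3308 - 0*160*(-¼) = -3308 - 0*(-40) = -3308 - 1*0 = -3308 + 0 = -3308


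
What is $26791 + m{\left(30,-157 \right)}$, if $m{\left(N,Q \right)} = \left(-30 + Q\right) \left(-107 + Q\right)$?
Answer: $76159$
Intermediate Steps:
$m{\left(N,Q \right)} = \left(-107 + Q\right) \left(-30 + Q\right)$
$26791 + m{\left(30,-157 \right)} = 26791 + \left(3210 + \left(-157\right)^{2} - -21509\right) = 26791 + \left(3210 + 24649 + 21509\right) = 26791 + 49368 = 76159$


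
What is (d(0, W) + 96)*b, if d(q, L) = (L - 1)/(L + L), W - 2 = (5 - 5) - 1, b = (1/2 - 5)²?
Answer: 1944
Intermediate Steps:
b = 81/4 (b = (½ - 5)² = (-9/2)² = 81/4 ≈ 20.250)
W = 1 (W = 2 + ((5 - 5) - 1) = 2 + (0 - 1) = 2 - 1 = 1)
d(q, L) = (-1 + L)/(2*L) (d(q, L) = (-1 + L)/((2*L)) = (-1 + L)*(1/(2*L)) = (-1 + L)/(2*L))
(d(0, W) + 96)*b = ((½)*(-1 + 1)/1 + 96)*(81/4) = ((½)*1*0 + 96)*(81/4) = (0 + 96)*(81/4) = 96*(81/4) = 1944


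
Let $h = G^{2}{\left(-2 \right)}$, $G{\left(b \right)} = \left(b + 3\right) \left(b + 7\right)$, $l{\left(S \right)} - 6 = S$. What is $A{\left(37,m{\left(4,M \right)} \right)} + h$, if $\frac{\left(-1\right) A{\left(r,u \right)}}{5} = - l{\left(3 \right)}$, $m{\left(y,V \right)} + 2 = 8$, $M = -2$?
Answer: $70$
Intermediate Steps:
$m{\left(y,V \right)} = 6$ ($m{\left(y,V \right)} = -2 + 8 = 6$)
$l{\left(S \right)} = 6 + S$
$G{\left(b \right)} = \left(3 + b\right) \left(7 + b\right)$
$A{\left(r,u \right)} = 45$ ($A{\left(r,u \right)} = - 5 \left(- (6 + 3)\right) = - 5 \left(\left(-1\right) 9\right) = \left(-5\right) \left(-9\right) = 45$)
$h = 25$ ($h = \left(21 + \left(-2\right)^{2} + 10 \left(-2\right)\right)^{2} = \left(21 + 4 - 20\right)^{2} = 5^{2} = 25$)
$A{\left(37,m{\left(4,M \right)} \right)} + h = 45 + 25 = 70$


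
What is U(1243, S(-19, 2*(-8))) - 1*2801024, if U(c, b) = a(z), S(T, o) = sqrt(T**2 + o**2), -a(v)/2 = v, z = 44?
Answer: -2801112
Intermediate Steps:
a(v) = -2*v
U(c, b) = -88 (U(c, b) = -2*44 = -88)
U(1243, S(-19, 2*(-8))) - 1*2801024 = -88 - 1*2801024 = -88 - 2801024 = -2801112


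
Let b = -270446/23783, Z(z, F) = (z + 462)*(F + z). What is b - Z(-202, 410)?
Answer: -1286455086/23783 ≈ -54091.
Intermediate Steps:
Z(z, F) = (462 + z)*(F + z)
b = -270446/23783 (b = -270446*1/23783 = -270446/23783 ≈ -11.371)
b - Z(-202, 410) = -270446/23783 - ((-202)² + 462*410 + 462*(-202) + 410*(-202)) = -270446/23783 - (40804 + 189420 - 93324 - 82820) = -270446/23783 - 1*54080 = -270446/23783 - 54080 = -1286455086/23783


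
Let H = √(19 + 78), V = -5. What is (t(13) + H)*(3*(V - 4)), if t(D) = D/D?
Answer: -27 - 27*√97 ≈ -292.92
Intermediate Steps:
t(D) = 1
H = √97 ≈ 9.8489
(t(13) + H)*(3*(V - 4)) = (1 + √97)*(3*(-5 - 4)) = (1 + √97)*(3*(-9)) = (1 + √97)*(-27) = -27 - 27*√97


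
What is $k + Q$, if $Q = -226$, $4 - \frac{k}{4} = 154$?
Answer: $-826$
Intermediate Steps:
$k = -600$ ($k = 16 - 616 = -600$)
$k + Q = -600 - 226 = -826$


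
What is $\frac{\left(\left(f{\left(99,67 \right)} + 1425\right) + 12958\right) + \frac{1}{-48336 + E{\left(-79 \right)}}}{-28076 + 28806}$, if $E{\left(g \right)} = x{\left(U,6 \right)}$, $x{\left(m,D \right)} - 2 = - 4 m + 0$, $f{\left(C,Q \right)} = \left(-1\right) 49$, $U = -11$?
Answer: $\frac{692188859}{35251700} \approx 19.636$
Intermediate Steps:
$f{\left(C,Q \right)} = -49$
$x{\left(m,D \right)} = 2 - 4 m$ ($x{\left(m,D \right)} = 2 + \left(- 4 m + 0\right) = 2 - 4 m$)
$E{\left(g \right)} = 46$ ($E{\left(g \right)} = 2 - -44 = 2 + 44 = 46$)
$\frac{\left(\left(f{\left(99,67 \right)} + 1425\right) + 12958\right) + \frac{1}{-48336 + E{\left(-79 \right)}}}{-28076 + 28806} = \frac{\left(\left(-49 + 1425\right) + 12958\right) + \frac{1}{-48336 + 46}}{-28076 + 28806} = \frac{\left(1376 + 12958\right) + \frac{1}{-48290}}{730} = \left(14334 - \frac{1}{48290}\right) \frac{1}{730} = \frac{692188859}{48290} \cdot \frac{1}{730} = \frac{692188859}{35251700}$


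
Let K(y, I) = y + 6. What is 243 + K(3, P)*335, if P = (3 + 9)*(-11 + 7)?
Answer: 3258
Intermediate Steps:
P = -48 (P = 12*(-4) = -48)
K(y, I) = 6 + y
243 + K(3, P)*335 = 243 + (6 + 3)*335 = 243 + 9*335 = 243 + 3015 = 3258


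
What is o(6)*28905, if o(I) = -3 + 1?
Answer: -57810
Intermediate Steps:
o(I) = -2
o(6)*28905 = -2*28905 = -57810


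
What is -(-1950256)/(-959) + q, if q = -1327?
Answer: -460407/137 ≈ -3360.6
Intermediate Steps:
-(-1950256)/(-959) + q = -(-1950256)/(-959) - 1327 = -(-1950256)*(-1)/959 - 1327 = -1583*176/137 - 1327 = -278608/137 - 1327 = -460407/137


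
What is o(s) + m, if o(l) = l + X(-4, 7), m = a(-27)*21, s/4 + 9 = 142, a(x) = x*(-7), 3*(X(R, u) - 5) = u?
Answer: 13525/3 ≈ 4508.3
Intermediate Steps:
X(R, u) = 5 + u/3
a(x) = -7*x
s = 532 (s = -36 + 4*142 = -36 + 568 = 532)
m = 3969 (m = -7*(-27)*21 = 189*21 = 3969)
o(l) = 22/3 + l (o(l) = l + (5 + (⅓)*7) = l + (5 + 7/3) = l + 22/3 = 22/3 + l)
o(s) + m = (22/3 + 532) + 3969 = 1618/3 + 3969 = 13525/3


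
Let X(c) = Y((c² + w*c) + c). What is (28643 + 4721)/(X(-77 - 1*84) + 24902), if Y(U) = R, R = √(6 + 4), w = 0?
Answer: 415415164/310054797 - 16682*√10/310054797 ≈ 1.3396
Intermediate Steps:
R = √10 ≈ 3.1623
Y(U) = √10
X(c) = √10
(28643 + 4721)/(X(-77 - 1*84) + 24902) = (28643 + 4721)/(√10 + 24902) = 33364/(24902 + √10)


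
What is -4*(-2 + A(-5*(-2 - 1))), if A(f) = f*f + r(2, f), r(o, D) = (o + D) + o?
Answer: -968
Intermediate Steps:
r(o, D) = D + 2*o (r(o, D) = (D + o) + o = D + 2*o)
A(f) = 4 + f + f² (A(f) = f*f + (f + 2*2) = f² + (f + 4) = f² + (4 + f) = 4 + f + f²)
-4*(-2 + A(-5*(-2 - 1))) = -4*(-2 + (4 - 5*(-2 - 1) + (-5*(-2 - 1))²)) = -4*(-2 + (4 - 5*(-3) + (-5*(-3))²)) = -4*(-2 + (4 + 15 + 15²)) = -4*(-2 + (4 + 15 + 225)) = -4*(-2 + 244) = -4*242 = -968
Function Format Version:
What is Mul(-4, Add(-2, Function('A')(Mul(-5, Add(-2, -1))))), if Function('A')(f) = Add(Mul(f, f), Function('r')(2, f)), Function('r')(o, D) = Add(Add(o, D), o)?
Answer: -968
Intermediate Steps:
Function('r')(o, D) = Add(D, Mul(2, o)) (Function('r')(o, D) = Add(Add(D, o), o) = Add(D, Mul(2, o)))
Function('A')(f) = Add(4, f, Pow(f, 2)) (Function('A')(f) = Add(Mul(f, f), Add(f, Mul(2, 2))) = Add(Pow(f, 2), Add(f, 4)) = Add(Pow(f, 2), Add(4, f)) = Add(4, f, Pow(f, 2)))
Mul(-4, Add(-2, Function('A')(Mul(-5, Add(-2, -1))))) = Mul(-4, Add(-2, Add(4, Mul(-5, Add(-2, -1)), Pow(Mul(-5, Add(-2, -1)), 2)))) = Mul(-4, Add(-2, Add(4, Mul(-5, -3), Pow(Mul(-5, -3), 2)))) = Mul(-4, Add(-2, Add(4, 15, Pow(15, 2)))) = Mul(-4, Add(-2, Add(4, 15, 225))) = Mul(-4, Add(-2, 244)) = Mul(-4, 242) = -968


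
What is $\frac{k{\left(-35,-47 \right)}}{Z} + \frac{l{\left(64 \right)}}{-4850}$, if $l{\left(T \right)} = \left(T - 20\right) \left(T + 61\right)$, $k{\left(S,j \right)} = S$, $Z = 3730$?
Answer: $- \frac{82739}{72362} \approx -1.1434$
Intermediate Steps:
$l{\left(T \right)} = \left(-20 + T\right) \left(61 + T\right)$
$\frac{k{\left(-35,-47 \right)}}{Z} + \frac{l{\left(64 \right)}}{-4850} = - \frac{35}{3730} + \frac{-1220 + 64^{2} + 41 \cdot 64}{-4850} = \left(-35\right) \frac{1}{3730} + \left(-1220 + 4096 + 2624\right) \left(- \frac{1}{4850}\right) = - \frac{7}{746} + 5500 \left(- \frac{1}{4850}\right) = - \frac{7}{746} - \frac{110}{97} = - \frac{82739}{72362}$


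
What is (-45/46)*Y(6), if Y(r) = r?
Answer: -135/23 ≈ -5.8696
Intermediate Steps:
(-45/46)*Y(6) = -45/46*6 = -135/23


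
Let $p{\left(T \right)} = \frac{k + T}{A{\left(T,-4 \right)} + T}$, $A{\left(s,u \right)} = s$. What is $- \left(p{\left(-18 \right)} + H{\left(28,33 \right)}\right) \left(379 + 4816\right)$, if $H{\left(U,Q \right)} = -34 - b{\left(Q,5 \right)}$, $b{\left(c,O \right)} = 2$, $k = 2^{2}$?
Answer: $\frac{3329995}{18} \approx 1.85 \cdot 10^{5}$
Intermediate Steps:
$k = 4$
$p{\left(T \right)} = \frac{4 + T}{2 T}$ ($p{\left(T \right)} = \frac{4 + T}{T + T} = \frac{4 + T}{2 T}$)
$H{\left(U,Q \right)} = -36$ ($H{\left(U,Q \right)} = -34 - 2 = -36$)
$- \left(p{\left(-18 \right)} + H{\left(28,33 \right)}\right) \left(379 + 4816\right) = - \left(\frac{4 - 18}{2 \left(-18\right)} - 36\right) \left(379 + 4816\right) = - \left(\frac{1}{2} \left(- \frac{1}{18}\right) \left(-14\right) - 36\right) 5195 = - \left(\frac{7}{18} - 36\right) 5195 = - \frac{\left(-641\right) 5195}{18} = \left(-1\right) \left(- \frac{3329995}{18}\right) = \frac{3329995}{18}$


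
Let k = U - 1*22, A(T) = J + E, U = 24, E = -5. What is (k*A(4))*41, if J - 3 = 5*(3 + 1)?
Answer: 1476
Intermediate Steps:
J = 23 (J = 3 + 5*(3 + 1) = 3 + 5*4 = 3 + 20 = 23)
A(T) = 18 (A(T) = 23 - 5 = 18)
k = 2 (k = 24 - 1*22 = 24 - 22 = 2)
(k*A(4))*41 = (2*18)*41 = 36*41 = 1476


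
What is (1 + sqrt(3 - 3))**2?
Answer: 1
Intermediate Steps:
(1 + sqrt(3 - 3))**2 = (1 + sqrt(0))**2 = (1 + 0)**2 = 1**2 = 1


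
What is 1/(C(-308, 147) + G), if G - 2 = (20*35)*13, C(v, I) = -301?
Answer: 1/8801 ≈ 0.00011362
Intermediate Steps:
G = 9102 (G = 2 + (20*35)*13 = 2 + 700*13 = 2 + 9100 = 9102)
1/(C(-308, 147) + G) = 1/(-301 + 9102) = 1/8801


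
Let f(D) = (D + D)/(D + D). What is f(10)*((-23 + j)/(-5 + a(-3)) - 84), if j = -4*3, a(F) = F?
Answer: -637/8 ≈ -79.625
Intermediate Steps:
j = -12
f(D) = 1 (f(D) = (2*D)/((2*D)) = (2*D)*(1/(2*D)) = 1)
f(10)*((-23 + j)/(-5 + a(-3)) - 84) = 1*((-23 - 12)/(-5 - 3) - 84) = 1*(-35/(-8) - 84) = 1*(-35*(-⅛) - 84) = 1*(35/8 - 84) = 1*(-637/8) = -637/8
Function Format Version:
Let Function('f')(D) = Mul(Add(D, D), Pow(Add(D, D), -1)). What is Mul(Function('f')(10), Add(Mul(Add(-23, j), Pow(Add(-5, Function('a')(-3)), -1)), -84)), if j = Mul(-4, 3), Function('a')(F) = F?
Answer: Rational(-637, 8) ≈ -79.625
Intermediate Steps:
j = -12
Function('f')(D) = 1 (Function('f')(D) = Mul(Mul(2, D), Pow(Mul(2, D), -1)) = Mul(Mul(2, D), Mul(Rational(1, 2), Pow(D, -1))) = 1)
Mul(Function('f')(10), Add(Mul(Add(-23, j), Pow(Add(-5, Function('a')(-3)), -1)), -84)) = Mul(1, Add(Mul(Add(-23, -12), Pow(Add(-5, -3), -1)), -84)) = Mul(1, Add(Mul(-35, Pow(-8, -1)), -84)) = Mul(1, Add(Mul(-35, Rational(-1, 8)), -84)) = Mul(1, Add(Rational(35, 8), -84)) = Mul(1, Rational(-637, 8)) = Rational(-637, 8)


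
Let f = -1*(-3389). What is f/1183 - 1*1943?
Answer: -2295180/1183 ≈ -1940.1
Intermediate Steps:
f = 3389
f/1183 - 1*1943 = 3389/1183 - 1*1943 = 3389*(1/1183) - 1943 = 3389/1183 - 1943 = -2295180/1183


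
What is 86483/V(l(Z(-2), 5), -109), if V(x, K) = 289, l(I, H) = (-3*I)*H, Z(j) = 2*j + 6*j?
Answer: 86483/289 ≈ 299.25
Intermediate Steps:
Z(j) = 8*j
l(I, H) = -3*H*I
86483/V(l(Z(-2), 5), -109) = 86483/289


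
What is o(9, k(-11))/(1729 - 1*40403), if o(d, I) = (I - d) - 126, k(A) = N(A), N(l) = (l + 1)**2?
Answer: 35/38674 ≈ 0.00090500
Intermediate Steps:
N(l) = (1 + l)**2
k(A) = (1 + A)**2
o(d, I) = -126 + I - d
o(9, k(-11))/(1729 - 1*40403) = (-126 + (1 - 11)**2 - 1*9)/(1729 - 1*40403) = (-126 + (-10)**2 - 9)/(1729 - 40403) = (-126 + 100 - 9)/(-38674) = -35*(-1/38674) = 35/38674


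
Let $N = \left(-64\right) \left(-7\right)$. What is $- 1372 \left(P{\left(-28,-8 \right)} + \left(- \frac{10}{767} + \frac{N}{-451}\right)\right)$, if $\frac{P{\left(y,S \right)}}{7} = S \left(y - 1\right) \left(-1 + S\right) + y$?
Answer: $\frac{7030225041560}{345917} \approx 2.0323 \cdot 10^{7}$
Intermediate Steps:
$N = 448$
$P{\left(y,S \right)} = 7 y + 7 S \left(-1 + S\right) \left(-1 + y\right)$ ($P{\left(y,S \right)} = 7 \left(S \left(y - 1\right) \left(-1 + S\right) + y\right) = 7 \left(S \left(-1 + y\right) \left(-1 + S\right) + y\right) = 7 \left(S \left(-1 + S\right) \left(-1 + y\right) + y\right) = 7 \left(y + S \left(-1 + S\right) \left(-1 + y\right)\right) = 7 y + 7 S \left(-1 + S\right) \left(-1 + y\right)$)
$- 1372 \left(P{\left(-28,-8 \right)} + \left(- \frac{10}{767} + \frac{N}{-451}\right)\right) = - 1372 \left(\left(- 7 \left(-8\right)^{2} + 7 \left(-8\right) + 7 \left(-28\right) - \left(-56\right) \left(-28\right) + 7 \left(-28\right) \left(-8\right)^{2}\right) + \left(- \frac{10}{767} + \frac{448}{-451}\right)\right) = - 1372 \left(\left(\left(-7\right) 64 - 56 - 196 - 1568 + 7 \left(-28\right) 64\right) + \left(\left(-10\right) \frac{1}{767} + 448 \left(- \frac{1}{451}\right)\right)\right) = - 1372 \left(\left(-448 - 56 - 196 - 1568 - 12544\right) - \frac{348126}{345917}\right) = - 1372 \left(-14812 - \frac{348126}{345917}\right) = \left(-1372\right) \left(- \frac{5124070730}{345917}\right) = \frac{7030225041560}{345917}$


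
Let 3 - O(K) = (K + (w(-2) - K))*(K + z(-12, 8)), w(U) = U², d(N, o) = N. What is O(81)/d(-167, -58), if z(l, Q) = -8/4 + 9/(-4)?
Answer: 304/167 ≈ 1.8204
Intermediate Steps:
z(l, Q) = -17/4 (z(l, Q) = -8*¼ + 9*(-¼) = -2 - 9/4 = -17/4)
O(K) = 20 - 4*K (O(K) = 3 - (K + ((-2)² - K))*(K - 17/4) = 3 - (K + (4 - K))*(-17/4 + K) = 3 - 4*(-17/4 + K) = 3 - (-17 + 4*K) = 3 + (17 - 4*K) = 20 - 4*K)
O(81)/d(-167, -58) = (20 - 4*81)/(-167) = (20 - 324)*(-1/167) = -304*(-1/167) = 304/167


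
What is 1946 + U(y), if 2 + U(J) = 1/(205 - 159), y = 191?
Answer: 89425/46 ≈ 1944.0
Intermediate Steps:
U(J) = -91/46 (U(J) = -2 + 1/(205 - 159) = -2 + 1/46 = -91/46)
1946 + U(y) = 1946 - 91/46 = 89425/46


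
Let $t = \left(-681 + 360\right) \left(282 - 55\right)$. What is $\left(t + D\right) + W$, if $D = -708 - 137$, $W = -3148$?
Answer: $-76860$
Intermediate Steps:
$D = -845$ ($D = -708 - 137 = -845$)
$t = -72867$ ($t = \left(-321\right) 227 = -72867$)
$\left(t + D\right) + W = \left(-72867 - 845\right) - 3148 = -73712 - 3148 = -76860$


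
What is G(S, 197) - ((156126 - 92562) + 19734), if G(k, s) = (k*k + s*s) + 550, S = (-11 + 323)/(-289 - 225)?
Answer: -2902102675/66049 ≈ -43939.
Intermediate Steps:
S = -156/257 (S = 312/(-514) = 312*(-1/514) = -156/257 ≈ -0.60700)
G(k, s) = 550 + k² + s² (G(k, s) = (k² + s²) + 550 = 550 + k² + s²)
G(S, 197) - ((156126 - 92562) + 19734) = (550 + (-156/257)² + 197²) - ((156126 - 92562) + 19734) = (550 + 24336/66049 + 38809) - (63564 + 19734) = 2599646927/66049 - 1*83298 = 2599646927/66049 - 83298 = -2902102675/66049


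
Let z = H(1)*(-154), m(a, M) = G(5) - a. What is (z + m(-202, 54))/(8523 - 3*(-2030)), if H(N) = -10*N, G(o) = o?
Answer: 1747/14613 ≈ 0.11955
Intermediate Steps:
m(a, M) = 5 - a
z = 1540 (z = -10*1*(-154) = -10*(-154) = 1540)
(z + m(-202, 54))/(8523 - 3*(-2030)) = (1540 + (5 - 1*(-202)))/(8523 - 3*(-2030)) = (1540 + (5 + 202))/(8523 + 6090) = (1540 + 207)/14613 = 1747*(1/14613) = 1747/14613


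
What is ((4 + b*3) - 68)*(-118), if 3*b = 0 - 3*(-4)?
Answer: 6136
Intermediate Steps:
b = 4 (b = (0 - 3*(-4))/3 = (0 + 12)/3 = (⅓)*12 = 4)
((4 + b*3) - 68)*(-118) = ((4 + 4*3) - 68)*(-118) = ((4 + 12) - 68)*(-118) = (16 - 68)*(-118) = -52*(-118) = 6136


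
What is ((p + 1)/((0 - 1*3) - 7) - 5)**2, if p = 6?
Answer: 3249/100 ≈ 32.490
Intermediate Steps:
((p + 1)/((0 - 1*3) - 7) - 5)**2 = ((6 + 1)/((0 - 1*3) - 7) - 5)**2 = (7/((0 - 3) - 7) - 5)**2 = (7/(-3 - 7) - 5)**2 = (7/(-10) - 5)**2 = (7*(-1/10) - 5)**2 = (-7/10 - 5)**2 = (-57/10)**2 = 3249/100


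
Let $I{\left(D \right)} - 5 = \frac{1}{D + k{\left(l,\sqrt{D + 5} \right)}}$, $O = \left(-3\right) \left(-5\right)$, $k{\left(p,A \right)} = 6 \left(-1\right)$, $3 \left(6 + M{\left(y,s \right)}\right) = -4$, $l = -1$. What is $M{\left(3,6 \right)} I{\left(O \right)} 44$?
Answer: $- \frac{44528}{27} \approx -1649.2$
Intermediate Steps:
$M{\left(y,s \right)} = - \frac{22}{3}$ ($M{\left(y,s \right)} = -6 + \frac{1}{3} \left(-4\right) = -6 - \frac{4}{3} = - \frac{22}{3}$)
$k{\left(p,A \right)} = -6$
$O = 15$
$I{\left(D \right)} = 5 + \frac{1}{-6 + D}$ ($I{\left(D \right)} = 5 + \frac{1}{D - 6} = 5 + \frac{1}{-6 + D}$)
$M{\left(3,6 \right)} I{\left(O \right)} 44 = - \frac{22 \frac{-29 + 5 \cdot 15}{-6 + 15}}{3} \cdot 44 = - \frac{22 \frac{-29 + 75}{9}}{3} \cdot 44 = - \frac{22 \cdot \frac{1}{9} \cdot 46}{3} \cdot 44 = \left(- \frac{22}{3}\right) \frac{46}{9} \cdot 44 = \left(- \frac{1012}{27}\right) 44 = - \frac{44528}{27}$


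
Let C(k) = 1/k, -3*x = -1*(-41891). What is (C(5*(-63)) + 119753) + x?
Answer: 33323639/315 ≈ 1.0579e+5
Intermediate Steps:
x = -41891/3 (x = -(-1)*(-41891)/3 = -⅓*41891 = -41891/3 ≈ -13964.)
(C(5*(-63)) + 119753) + x = (1/(5*(-63)) + 119753) - 41891/3 = (1/(-315) + 119753) - 41891/3 = (-1/315 + 119753) - 41891/3 = 37722194/315 - 41891/3 = 33323639/315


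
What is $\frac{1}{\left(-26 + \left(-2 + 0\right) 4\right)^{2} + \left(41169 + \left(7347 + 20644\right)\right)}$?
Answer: $\frac{1}{70316} \approx 1.4222 \cdot 10^{-5}$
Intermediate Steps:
$\frac{1}{\left(-26 + \left(-2 + 0\right) 4\right)^{2} + \left(41169 + \left(7347 + 20644\right)\right)} = \frac{1}{\left(-26 - 8\right)^{2} + \left(41169 + 27991\right)} = \frac{1}{\left(-26 - 8\right)^{2} + 69160} = \frac{1}{\left(-34\right)^{2} + 69160} = \frac{1}{1156 + 69160} = \frac{1}{70316}$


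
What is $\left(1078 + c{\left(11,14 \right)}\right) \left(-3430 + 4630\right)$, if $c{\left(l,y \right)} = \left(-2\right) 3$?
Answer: $1286400$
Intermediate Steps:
$c{\left(l,y \right)} = -6$
$\left(1078 + c{\left(11,14 \right)}\right) \left(-3430 + 4630\right) = \left(1078 - 6\right) \left(-3430 + 4630\right) = 1072 \cdot 1200 = 1286400$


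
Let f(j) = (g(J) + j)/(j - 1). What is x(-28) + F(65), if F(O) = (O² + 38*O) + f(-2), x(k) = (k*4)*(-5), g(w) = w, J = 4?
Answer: 21763/3 ≈ 7254.3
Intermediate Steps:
f(j) = (4 + j)/(-1 + j) (f(j) = (4 + j)/(j - 1) = (4 + j)/(-1 + j))
x(k) = -20*k (x(k) = (4*k)*(-5) = -20*k)
F(O) = -⅔ + O² + 38*O (F(O) = (O² + 38*O) + (4 - 2)/(-1 - 2) = (O² + 38*O) + 2/(-3) = (O² + 38*O) - ⅓*2 = (O² + 38*O) - ⅔ = -⅔ + O² + 38*O)
x(-28) + F(65) = -20*(-28) + (-⅔ + 65² + 38*65) = 560 + (-⅔ + 4225 + 2470) = 560 + 20083/3 = 21763/3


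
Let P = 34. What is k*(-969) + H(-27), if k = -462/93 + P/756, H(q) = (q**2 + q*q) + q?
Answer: 24221741/3906 ≈ 6201.2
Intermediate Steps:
H(q) = q + 2*q**2 (H(q) = (q**2 + q**2) + q = 2*q**2 + q = q + 2*q**2)
k = -57685/11718 (k = -462/93 + 34/756 = -462*1/93 + 34*(1/756) = -154/31 + 17/378 = -57685/11718 ≈ -4.9228)
k*(-969) + H(-27) = -57685/11718*(-969) - 27*(1 + 2*(-27)) = 18632255/3906 - 27*(1 - 54) = 18632255/3906 - 27*(-53) = 18632255/3906 + 1431 = 24221741/3906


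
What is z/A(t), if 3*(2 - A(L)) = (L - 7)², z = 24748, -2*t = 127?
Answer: -98992/6619 ≈ -14.956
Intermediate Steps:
t = -127/2 (t = -½*127 = -127/2 ≈ -63.500)
A(L) = 2 - (-7 + L)²/3 (A(L) = 2 - (L - 7)²/3 = 2 - (-7 + L)²/3)
z/A(t) = 24748/(2 - (-7 - 127/2)²/3) = 24748/(2 - (-141/2)²/3) = 24748/(2 - ⅓*19881/4) = 24748/(2 - 6627/4) = 24748/(-6619/4) = 24748*(-4/6619) = -98992/6619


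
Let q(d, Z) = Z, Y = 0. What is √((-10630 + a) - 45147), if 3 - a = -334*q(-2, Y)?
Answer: I*√55774 ≈ 236.17*I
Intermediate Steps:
a = 3 (a = 3 - (-334)*0 = 3 - 1*0 = 3 + 0 = 3)
√((-10630 + a) - 45147) = √((-10630 + 3) - 45147) = √(-10627 - 45147) = √(-55774) = I*√55774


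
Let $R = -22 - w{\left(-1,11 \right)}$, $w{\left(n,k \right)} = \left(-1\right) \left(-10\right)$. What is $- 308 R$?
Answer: $9856$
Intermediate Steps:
$w{\left(n,k \right)} = 10$
$R = -32$ ($R = -22 - 10 = -32$)
$- 308 R = \left(-308\right) \left(-32\right) = 9856$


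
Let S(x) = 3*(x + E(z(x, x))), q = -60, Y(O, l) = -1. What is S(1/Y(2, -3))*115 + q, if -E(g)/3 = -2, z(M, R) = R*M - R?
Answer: 1665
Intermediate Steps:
z(M, R) = -R + M*R (z(M, R) = M*R - R = -R + M*R)
E(g) = 6 (E(g) = -3*(-2) = 6)
S(x) = 18 + 3*x (S(x) = 3*(x + 6) = 3*(6 + x) = 18 + 3*x)
S(1/Y(2, -3))*115 + q = (18 + 3/(-1))*115 - 60 = (18 + 3*(-1))*115 - 60 = (18 - 3)*115 - 60 = 15*115 - 60 = 1725 - 60 = 1665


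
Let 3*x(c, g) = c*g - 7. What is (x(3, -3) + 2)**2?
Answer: 100/9 ≈ 11.111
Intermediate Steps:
x(c, g) = -7/3 + c*g/3 (x(c, g) = (c*g - 7)/3 = (-7 + c*g)/3 = -7/3 + c*g/3)
(x(3, -3) + 2)**2 = ((-7/3 + (1/3)*3*(-3)) + 2)**2 = ((-7/3 - 3) + 2)**2 = (-16/3 + 2)**2 = (-10/3)**2 = 100/9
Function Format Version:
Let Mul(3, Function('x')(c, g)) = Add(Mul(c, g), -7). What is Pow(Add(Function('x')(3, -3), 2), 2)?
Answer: Rational(100, 9) ≈ 11.111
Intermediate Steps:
Function('x')(c, g) = Add(Rational(-7, 3), Mul(Rational(1, 3), c, g)) (Function('x')(c, g) = Mul(Rational(1, 3), Add(Mul(c, g), -7)) = Mul(Rational(1, 3), Add(-7, Mul(c, g))) = Add(Rational(-7, 3), Mul(Rational(1, 3), c, g)))
Pow(Add(Function('x')(3, -3), 2), 2) = Pow(Add(Add(Rational(-7, 3), Mul(Rational(1, 3), 3, -3)), 2), 2) = Pow(Add(Add(Rational(-7, 3), -3), 2), 2) = Pow(Add(Rational(-16, 3), 2), 2) = Pow(Rational(-10, 3), 2) = Rational(100, 9)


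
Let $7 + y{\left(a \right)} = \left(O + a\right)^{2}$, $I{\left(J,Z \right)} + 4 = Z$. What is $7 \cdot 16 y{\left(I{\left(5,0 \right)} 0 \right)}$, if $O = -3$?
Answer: $224$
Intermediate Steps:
$I{\left(J,Z \right)} = -4 + Z$
$y{\left(a \right)} = -7 + \left(-3 + a\right)^{2}$
$7 \cdot 16 y{\left(I{\left(5,0 \right)} 0 \right)} = 7 \cdot 16 \left(-7 + \left(-3 + \left(-4 + 0\right) 0\right)^{2}\right) = 112 \left(-7 + \left(-3 - 0\right)^{2}\right) = 112 \left(-7 + \left(-3 + 0\right)^{2}\right) = 112 \left(-7 + \left(-3\right)^{2}\right) = 112 \left(-7 + 9\right) = 112 \cdot 2 = 224$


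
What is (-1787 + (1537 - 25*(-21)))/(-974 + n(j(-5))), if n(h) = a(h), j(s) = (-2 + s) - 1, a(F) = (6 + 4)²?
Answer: -275/874 ≈ -0.31465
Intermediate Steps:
a(F) = 100 (a(F) = 10² = 100)
j(s) = -3 + s
n(h) = 100
(-1787 + (1537 - 25*(-21)))/(-974 + n(j(-5))) = (-1787 + (1537 - 25*(-21)))/(-974 + 100) = (-1787 + (1537 - 1*(-525)))/(-874) = (-1787 + (1537 + 525))*(-1/874) = (-1787 + 2062)*(-1/874) = 275*(-1/874) = -275/874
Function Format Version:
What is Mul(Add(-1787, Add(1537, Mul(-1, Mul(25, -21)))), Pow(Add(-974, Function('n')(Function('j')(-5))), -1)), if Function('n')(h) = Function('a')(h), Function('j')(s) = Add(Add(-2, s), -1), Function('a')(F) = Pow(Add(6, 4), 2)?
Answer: Rational(-275, 874) ≈ -0.31465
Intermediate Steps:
Function('a')(F) = 100 (Function('a')(F) = Pow(10, 2) = 100)
Function('j')(s) = Add(-3, s)
Function('n')(h) = 100
Mul(Add(-1787, Add(1537, Mul(-1, Mul(25, -21)))), Pow(Add(-974, Function('n')(Function('j')(-5))), -1)) = Mul(Add(-1787, Add(1537, Mul(-1, Mul(25, -21)))), Pow(Add(-974, 100), -1)) = Mul(Add(-1787, Add(1537, Mul(-1, -525))), Pow(-874, -1)) = Mul(Add(-1787, Add(1537, 525)), Rational(-1, 874)) = Mul(Add(-1787, 2062), Rational(-1, 874)) = Mul(275, Rational(-1, 874)) = Rational(-275, 874)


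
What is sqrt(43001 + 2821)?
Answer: sqrt(45822) ≈ 214.06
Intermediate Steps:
sqrt(43001 + 2821) = sqrt(45822)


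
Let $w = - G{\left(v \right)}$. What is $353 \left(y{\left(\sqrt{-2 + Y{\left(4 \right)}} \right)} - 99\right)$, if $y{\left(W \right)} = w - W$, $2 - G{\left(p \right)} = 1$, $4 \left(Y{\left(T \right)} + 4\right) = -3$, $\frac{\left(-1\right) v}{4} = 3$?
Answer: $-35300 - \frac{1059 i \sqrt{3}}{2} \approx -35300.0 - 917.12 i$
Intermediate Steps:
$v = -12$ ($v = \left(-4\right) 3 = -12$)
$Y{\left(T \right)} = - \frac{19}{4}$ ($Y{\left(T \right)} = -4 + \frac{1}{4} \left(-3\right) = -4 - \frac{3}{4} = - \frac{19}{4}$)
$G{\left(p \right)} = 1$ ($G{\left(p \right)} = 2 - 1 = 1$)
$w = -1$ ($w = \left(-1\right) 1 = -1$)
$y{\left(W \right)} = -1 - W$
$353 \left(y{\left(\sqrt{-2 + Y{\left(4 \right)}} \right)} - 99\right) = 353 \left(\left(-1 - \sqrt{-2 - \frac{19}{4}}\right) - 99\right) = 353 \left(\left(-1 - \sqrt{- \frac{27}{4}}\right) - 99\right) = 353 \left(\left(-1 - \frac{3 i \sqrt{3}}{2}\right) - 99\right) = 353 \left(-100 - \frac{3 i \sqrt{3}}{2}\right) = -35300 - \frac{1059 i \sqrt{3}}{2}$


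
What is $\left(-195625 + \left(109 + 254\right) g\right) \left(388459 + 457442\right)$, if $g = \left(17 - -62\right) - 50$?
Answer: $-156574583298$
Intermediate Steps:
$g = 29$ ($g = \left(17 + 62\right) - 50 = 79 - 50 = 29$)
$\left(-195625 + \left(109 + 254\right) g\right) \left(388459 + 457442\right) = \left(-195625 + \left(109 + 254\right) 29\right) \left(388459 + 457442\right) = \left(-195625 + 363 \cdot 29\right) 845901 = \left(-195625 + 10527\right) 845901 = \left(-185098\right) 845901 = -156574583298$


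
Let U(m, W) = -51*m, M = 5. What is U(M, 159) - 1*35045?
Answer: -35300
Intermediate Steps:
U(M, 159) - 1*35045 = -51*5 - 1*35045 = -255 - 35045 = -35300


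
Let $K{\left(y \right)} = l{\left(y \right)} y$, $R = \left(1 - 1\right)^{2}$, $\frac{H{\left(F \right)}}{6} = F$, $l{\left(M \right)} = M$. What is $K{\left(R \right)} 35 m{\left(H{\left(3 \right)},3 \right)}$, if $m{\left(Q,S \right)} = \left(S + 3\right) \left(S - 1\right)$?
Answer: $0$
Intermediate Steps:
$H{\left(F \right)} = 6 F$
$R = 0$ ($R = 0^{2} = 0$)
$K{\left(y \right)} = y^{2}$ ($K{\left(y \right)} = y y = y^{2}$)
$m{\left(Q,S \right)} = \left(-1 + S\right) \left(3 + S\right)$ ($m{\left(Q,S \right)} = \left(3 + S\right) \left(-1 + S\right) = \left(-1 + S\right) \left(3 + S\right)$)
$K{\left(R \right)} 35 m{\left(H{\left(3 \right)},3 \right)} = 0^{2} \cdot 35 \left(-3 + 3^{2} + 2 \cdot 3\right) = 0 \cdot 35 \left(-3 + 9 + 6\right) = 0 \cdot 12 = 0$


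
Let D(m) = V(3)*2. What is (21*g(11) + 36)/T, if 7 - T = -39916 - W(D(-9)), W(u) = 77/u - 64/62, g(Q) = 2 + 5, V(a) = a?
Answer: 34038/7427873 ≈ 0.0045825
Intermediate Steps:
g(Q) = 7
D(m) = 6 (D(m) = 3*2 = 6)
W(u) = -32/31 + 77/u (W(u) = 77/u - 64*1/62 = 77/u - 32/31 = -32/31 + 77/u)
T = 7427873/186 (T = 7 - (-39916 - (-32/31 + 77/6)) = 7 - (-39916 - 1*2195/186) = 7 - (-39916 - 2195/186) = 7 - 1*(-7426571/186) = 7 + 7426571/186 = 7427873/186 ≈ 39935.)
(21*g(11) + 36)/T = (21*7 + 36)/(7427873/186) = (147 + 36)*(186/7427873) = 183*(186/7427873) = 34038/7427873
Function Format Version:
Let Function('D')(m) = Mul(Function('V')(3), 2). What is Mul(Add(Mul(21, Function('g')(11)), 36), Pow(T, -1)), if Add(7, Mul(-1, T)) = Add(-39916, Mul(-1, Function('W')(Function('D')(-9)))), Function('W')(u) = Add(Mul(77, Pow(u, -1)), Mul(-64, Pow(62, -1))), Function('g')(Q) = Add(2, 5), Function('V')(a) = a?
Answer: Rational(34038, 7427873) ≈ 0.0045825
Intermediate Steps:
Function('g')(Q) = 7
Function('D')(m) = 6 (Function('D')(m) = Mul(3, 2) = 6)
Function('W')(u) = Add(Rational(-32, 31), Mul(77, Pow(u, -1))) (Function('W')(u) = Add(Mul(77, Pow(u, -1)), Mul(-64, Rational(1, 62))) = Add(Mul(77, Pow(u, -1)), Rational(-32, 31)) = Add(Rational(-32, 31), Mul(77, Pow(u, -1))))
T = Rational(7427873, 186) (T = Add(7, Mul(-1, Add(-39916, Mul(-1, Add(Rational(-32, 31), Mul(77, Pow(6, -1))))))) = Add(7, Mul(-1, Add(-39916, Mul(-1, Add(Rational(-32, 31), Mul(77, Rational(1, 6))))))) = Add(7, Mul(-1, Add(-39916, Mul(-1, Add(Rational(-32, 31), Rational(77, 6)))))) = Add(7, Mul(-1, Add(-39916, Mul(-1, Rational(2195, 186))))) = Add(7, Mul(-1, Add(-39916, Rational(-2195, 186)))) = Add(7, Mul(-1, Rational(-7426571, 186))) = Add(7, Rational(7426571, 186)) = Rational(7427873, 186) ≈ 39935.)
Mul(Add(Mul(21, Function('g')(11)), 36), Pow(T, -1)) = Mul(Add(Mul(21, 7), 36), Pow(Rational(7427873, 186), -1)) = Mul(Add(147, 36), Rational(186, 7427873)) = Mul(183, Rational(186, 7427873)) = Rational(34038, 7427873)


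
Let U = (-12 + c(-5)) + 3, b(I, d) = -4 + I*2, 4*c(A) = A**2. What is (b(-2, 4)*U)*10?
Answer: 220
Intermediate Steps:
c(A) = A**2/4
b(I, d) = -4 + 2*I
U = -11/4 (U = (-12 + (1/4)*(-5)**2) + 3 = (-12 + (1/4)*25) + 3 = (-12 + 25/4) + 3 = -23/4 + 3 = -11/4 ≈ -2.7500)
(b(-2, 4)*U)*10 = ((-4 + 2*(-2))*(-11/4))*10 = ((-4 - 4)*(-11/4))*10 = -8*(-11/4)*10 = 22*10 = 220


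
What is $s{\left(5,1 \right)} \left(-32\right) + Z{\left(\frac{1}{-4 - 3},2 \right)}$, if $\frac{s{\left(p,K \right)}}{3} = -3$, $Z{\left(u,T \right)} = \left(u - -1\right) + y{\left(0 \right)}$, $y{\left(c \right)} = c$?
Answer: $\frac{2022}{7} \approx 288.86$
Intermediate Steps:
$Z{\left(u,T \right)} = 1 + u$ ($Z{\left(u,T \right)} = \left(u - -1\right) + 0 = \left(u + 1\right) + 0 = \left(1 + u\right) + 0 = 1 + u$)
$s{\left(p,K \right)} = -9$ ($s{\left(p,K \right)} = 3 \left(-3\right) = -9$)
$s{\left(5,1 \right)} \left(-32\right) + Z{\left(\frac{1}{-4 - 3},2 \right)} = \left(-9\right) \left(-32\right) + \left(1 + \frac{1}{-4 - 3}\right) = 288 + \left(1 + \frac{1}{-7}\right) = 288 + \left(1 - \frac{1}{7}\right) = 288 + \frac{6}{7} = \frac{2022}{7}$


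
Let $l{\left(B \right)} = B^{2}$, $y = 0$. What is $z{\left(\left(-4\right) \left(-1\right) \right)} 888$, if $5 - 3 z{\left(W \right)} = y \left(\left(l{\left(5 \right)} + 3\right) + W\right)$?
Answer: $1480$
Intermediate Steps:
$z{\left(W \right)} = \frac{5}{3}$ ($z{\left(W \right)} = \frac{5}{3} - \frac{0 \left(\left(5^{2} + 3\right) + W\right)}{3} = \frac{5}{3} - \frac{0 \left(\left(25 + 3\right) + W\right)}{3} = \frac{5}{3} - \frac{0 \left(28 + W\right)}{3} = \frac{5}{3} - 0 = \frac{5}{3} + 0 = \frac{5}{3}$)
$z{\left(\left(-4\right) \left(-1\right) \right)} 888 = \frac{5}{3} \cdot 888 = 1480$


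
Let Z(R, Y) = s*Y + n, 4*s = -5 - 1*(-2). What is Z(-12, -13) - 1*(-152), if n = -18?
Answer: 575/4 ≈ 143.75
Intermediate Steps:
s = -3/4 (s = (-5 - 1*(-2))/4 = (-5 + 2)/4 = (1/4)*(-3) = -3/4 ≈ -0.75000)
Z(R, Y) = -18 - 3*Y/4 (Z(R, Y) = -3*Y/4 - 18 = -18 - 3*Y/4)
Z(-12, -13) - 1*(-152) = (-18 - 3/4*(-13)) - 1*(-152) = (-18 + 39/4) + 152 = -33/4 + 152 = 575/4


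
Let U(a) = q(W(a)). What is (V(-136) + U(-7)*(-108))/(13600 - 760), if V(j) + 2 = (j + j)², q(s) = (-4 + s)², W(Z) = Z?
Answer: 30457/6420 ≈ 4.7441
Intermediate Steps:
U(a) = (-4 + a)²
V(j) = -2 + 4*j² (V(j) = -2 + (j + j)² = -2 + (2*j)² = -2 + 4*j²)
(V(-136) + U(-7)*(-108))/(13600 - 760) = ((-2 + 4*(-136)²) + (-4 - 7)²*(-108))/(13600 - 760) = ((-2 + 4*18496) + (-11)²*(-108))/12840 = ((-2 + 73984) + 121*(-108))*(1/12840) = (73982 - 13068)*(1/12840) = 60914*(1/12840) = 30457/6420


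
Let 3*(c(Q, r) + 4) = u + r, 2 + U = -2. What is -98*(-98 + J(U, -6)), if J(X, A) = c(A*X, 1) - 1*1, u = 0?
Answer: 30184/3 ≈ 10061.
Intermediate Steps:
U = -4 (U = -2 - 2 = -4)
c(Q, r) = -4 + r/3 (c(Q, r) = -4 + (0 + r)/3 = -4 + r/3)
J(X, A) = -14/3 (J(X, A) = (-4 + (⅓)*1) - 1*1 = (-4 + ⅓) - 1 = -11/3 - 1 = -14/3)
-98*(-98 + J(U, -6)) = -98*(-98 - 14/3) = -98*(-308/3) = 30184/3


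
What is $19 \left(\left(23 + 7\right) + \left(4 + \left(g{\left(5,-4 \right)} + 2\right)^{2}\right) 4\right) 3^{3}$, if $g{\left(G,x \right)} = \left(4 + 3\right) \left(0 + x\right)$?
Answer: $1410750$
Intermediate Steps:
$g{\left(G,x \right)} = 7 x$
$19 \left(\left(23 + 7\right) + \left(4 + \left(g{\left(5,-4 \right)} + 2\right)^{2}\right) 4\right) 3^{3} = 19 \left(\left(23 + 7\right) + \left(4 + \left(7 \left(-4\right) + 2\right)^{2}\right) 4\right) 3^{3} = 19 \left(30 + \left(4 + \left(-28 + 2\right)^{2}\right) 4\right) 27 = 19 \left(30 + \left(4 + \left(-26\right)^{2}\right) 4\right) 27 = 19 \left(30 + \left(4 + 676\right) 4\right) 27 = 19 \left(30 + 680 \cdot 4\right) 27 = 19 \left(30 + 2720\right) 27 = 19 \cdot 2750 \cdot 27 = 52250 \cdot 27 = 1410750$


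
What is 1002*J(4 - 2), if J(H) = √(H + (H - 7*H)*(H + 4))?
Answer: 1002*I*√70 ≈ 8383.3*I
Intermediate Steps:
J(H) = √(H - 6*H*(4 + H)) (J(H) = √(H + (-6*H)*(4 + H)) = √(H - 6*H*(4 + H)))
1002*J(4 - 2) = 1002*√(-(4 - 2)*(23 + 6*(4 - 2))) = 1002*√(-1*2*(23 + 6*2)) = 1002*√(-1*2*(23 + 12)) = 1002*√(-1*2*35) = 1002*√(-70) = 1002*(I*√70) = 1002*I*√70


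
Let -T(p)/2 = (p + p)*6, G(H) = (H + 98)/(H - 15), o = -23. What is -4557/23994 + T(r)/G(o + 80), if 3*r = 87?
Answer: -7549451/39990 ≈ -188.78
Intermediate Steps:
r = 29 (r = (⅓)*87 = 29)
G(H) = (98 + H)/(-15 + H)
T(p) = -24*p (T(p) = -2*(p + p)*6 = -2*2*p*6 = -24*p)
-4557/23994 + T(r)/G(o + 80) = -4557/23994 + (-24*29)/(((98 + (-23 + 80))/(-15 + (-23 + 80)))) = -4557*1/23994 - 696*(-15 + 57)/(98 + 57) = -49/258 - 696/(155/42) = -49/258 - 696/((1/42)*155) = -49/258 - 696/155/42 = -49/258 - 696*42/155 = -49/258 - 29232/155 = -7549451/39990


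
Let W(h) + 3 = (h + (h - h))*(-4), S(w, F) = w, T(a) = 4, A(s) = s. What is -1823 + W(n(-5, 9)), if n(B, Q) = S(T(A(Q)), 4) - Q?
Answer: -1806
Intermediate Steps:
n(B, Q) = 4 - Q
W(h) = -3 - 4*h (W(h) = -3 + (h + (h - h))*(-4) = -3 + (h + 0)*(-4) = -3 + h*(-4) = -3 - 4*h)
-1823 + W(n(-5, 9)) = -1823 + (-3 - 4*(4 - 1*9)) = -1823 + (-3 - 4*(4 - 9)) = -1823 + (-3 - 4*(-5)) = -1823 + (-3 + 20) = -1823 + 17 = -1806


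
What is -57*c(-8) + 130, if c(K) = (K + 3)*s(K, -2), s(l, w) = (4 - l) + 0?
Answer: 3550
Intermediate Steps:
s(l, w) = 4 - l
c(K) = (3 + K)*(4 - K) (c(K) = (K + 3)*(4 - K) = (3 + K)*(4 - K))
-57*c(-8) + 130 = -57*(12 - 8 - 1*(-8)²) + 130 = -57*(12 - 8 - 1*64) + 130 = -57*(12 - 8 - 64) + 130 = -57*(-60) + 130 = 3420 + 130 = 3550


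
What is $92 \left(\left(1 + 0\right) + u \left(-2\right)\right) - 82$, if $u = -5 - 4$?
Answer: $1666$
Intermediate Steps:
$u = -9$ ($u = -5 - 4 = -9$)
$92 \left(\left(1 + 0\right) + u \left(-2\right)\right) - 82 = 92 \left(\left(1 + 0\right) - -18\right) - 82 = 92 \left(1 + 18\right) - 82 = 92 \cdot 19 - 82 = 1748 - 82 = 1666$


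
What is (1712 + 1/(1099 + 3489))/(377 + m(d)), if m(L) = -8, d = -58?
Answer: 63859/13764 ≈ 4.6396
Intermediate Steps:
(1712 + 1/(1099 + 3489))/(377 + m(d)) = (1712 + 1/(1099 + 3489))/(377 - 8) = (1712 + 1/4588)/369 = (1712 + 1/4588)*(1/369) = (7854657/4588)*(1/369) = 63859/13764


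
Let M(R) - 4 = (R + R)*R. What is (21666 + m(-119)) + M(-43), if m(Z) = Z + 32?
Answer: 25281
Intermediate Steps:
m(Z) = 32 + Z
M(R) = 4 + 2*R² (M(R) = 4 + (R + R)*R = 4 + (2*R)*R = 4 + 2*R²)
(21666 + m(-119)) + M(-43) = (21666 + (32 - 119)) + (4 + 2*(-43)²) = (21666 - 87) + (4 + 2*1849) = 21579 + (4 + 3698) = 21579 + 3702 = 25281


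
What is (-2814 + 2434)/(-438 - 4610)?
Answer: 95/1262 ≈ 0.075277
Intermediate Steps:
(-2814 + 2434)/(-438 - 4610) = -380/(-5048) = -380*(-1/5048) = 95/1262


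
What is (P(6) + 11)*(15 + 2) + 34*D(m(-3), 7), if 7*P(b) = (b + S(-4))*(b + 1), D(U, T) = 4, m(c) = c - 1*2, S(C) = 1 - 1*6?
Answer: 340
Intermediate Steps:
S(C) = -5 (S(C) = 1 - 6 = -5)
m(c) = -2 + c (m(c) = c - 2 = -2 + c)
P(b) = (1 + b)*(-5 + b)/7 (P(b) = ((b - 5)*(b + 1))/7 = ((-5 + b)*(1 + b))/7 = ((1 + b)*(-5 + b))/7 = (1 + b)*(-5 + b)/7)
(P(6) + 11)*(15 + 2) + 34*D(m(-3), 7) = ((-5/7 - 4/7*6 + (1/7)*6**2) + 11)*(15 + 2) + 34*4 = ((-5/7 - 24/7 + (1/7)*36) + 11)*17 + 136 = ((-5/7 - 24/7 + 36/7) + 11)*17 + 136 = (1 + 11)*17 + 136 = 12*17 + 136 = 204 + 136 = 340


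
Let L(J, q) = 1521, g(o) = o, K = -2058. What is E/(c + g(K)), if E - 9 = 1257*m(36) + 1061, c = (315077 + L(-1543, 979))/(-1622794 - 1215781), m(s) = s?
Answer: -65744235575/2921051974 ≈ -22.507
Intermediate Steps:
c = -316598/2838575 (c = (315077 + 1521)/(-1622794 - 1215781) = 316598/(-2838575) = 316598*(-1/2838575) = -316598/2838575 ≈ -0.11153)
E = 46322 (E = 9 + (1257*36 + 1061) = 9 + (45252 + 1061) = 9 + 46313 = 46322)
E/(c + g(K)) = 46322/(-316598/2838575 - 2058) = 46322/(-5842103948/2838575) = 46322*(-2838575/5842103948) = -65744235575/2921051974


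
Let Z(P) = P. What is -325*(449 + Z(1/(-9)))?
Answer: -1313000/9 ≈ -1.4589e+5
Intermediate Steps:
-325*(449 + Z(1/(-9))) = -325*(449 + 1/(-9)) = -325*(449 - ⅑) = -325*4040/9 = -1313000/9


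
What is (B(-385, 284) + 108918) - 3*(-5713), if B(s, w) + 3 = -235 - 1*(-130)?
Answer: 125949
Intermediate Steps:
B(s, w) = -108 (B(s, w) = -3 + (-235 - 1*(-130)) = -3 + (-235 + 130) = -3 - 105 = -108)
(B(-385, 284) + 108918) - 3*(-5713) = (-108 + 108918) - 3*(-5713) = 108810 + 17139 = 125949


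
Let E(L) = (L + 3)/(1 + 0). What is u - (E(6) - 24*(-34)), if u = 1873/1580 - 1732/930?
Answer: -121324967/146940 ≈ -825.68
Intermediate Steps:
u = -99467/146940 (u = 1873*(1/1580) - 1732*1/930 = 1873/1580 - 866/465 = -99467/146940 ≈ -0.67692)
E(L) = 3 + L (E(L) = (3 + L)/1 = (3 + L)*1 = 3 + L)
u - (E(6) - 24*(-34)) = -99467/146940 - ((3 + 6) - 24*(-34)) = -99467/146940 - (9 + 816) = -99467/146940 - 1*825 = -99467/146940 - 825 = -121324967/146940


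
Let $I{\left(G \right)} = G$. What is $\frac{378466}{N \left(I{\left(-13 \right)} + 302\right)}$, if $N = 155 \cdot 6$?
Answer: $\frac{189233}{134385} \approx 1.4081$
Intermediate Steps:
$N = 930$
$\frac{378466}{N \left(I{\left(-13 \right)} + 302\right)} = \frac{378466}{930 \left(-13 + 302\right)} = \frac{378466}{930 \cdot 289} = \frac{378466}{268770} = 378466 \cdot \frac{1}{268770} = \frac{189233}{134385}$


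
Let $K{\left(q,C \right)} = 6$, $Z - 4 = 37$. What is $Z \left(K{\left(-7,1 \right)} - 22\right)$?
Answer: $-656$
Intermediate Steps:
$Z = 41$ ($Z = 4 + 37 = 41$)
$Z \left(K{\left(-7,1 \right)} - 22\right) = 41 \left(6 - 22\right) = 41 \left(-16\right) = -656$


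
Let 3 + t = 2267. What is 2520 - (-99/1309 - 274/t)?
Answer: 339490651/134708 ≈ 2520.2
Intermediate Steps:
t = 2264 (t = -3 + 2267 = 2264)
2520 - (-99/1309 - 274/t) = 2520 - (-99/1309 - 274/2264) = 2520 - (-99*1/1309 - 274*1/2264) = 2520 - (-9/119 - 137/1132) = 2520 - 1*(-26491/134708) = 2520 + 26491/134708 = 339490651/134708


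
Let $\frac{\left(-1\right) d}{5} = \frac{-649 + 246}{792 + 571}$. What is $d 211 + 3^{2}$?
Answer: $\frac{437432}{1363} \approx 320.93$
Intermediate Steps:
$d = \frac{2015}{1363}$ ($d = - 5 \frac{-649 + 246}{792 + 571} = - 5 \left(- \frac{403}{1363}\right) = - 5 \left(\left(-403\right) \frac{1}{1363}\right) = \left(-5\right) \left(- \frac{403}{1363}\right) = \frac{2015}{1363} \approx 1.4784$)
$d 211 + 3^{2} = \frac{2015}{1363} \cdot 211 + 3^{2} = \frac{425165}{1363} + 9 = \frac{437432}{1363}$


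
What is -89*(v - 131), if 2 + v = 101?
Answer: 2848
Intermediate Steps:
v = 99 (v = -2 + 101 = 99)
-89*(v - 131) = -89*(99 - 131) = -89*(-32) = 2848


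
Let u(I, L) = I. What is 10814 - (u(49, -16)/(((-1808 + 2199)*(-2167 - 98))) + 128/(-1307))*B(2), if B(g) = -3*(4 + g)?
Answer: 4171716822512/385832935 ≈ 10812.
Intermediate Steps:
B(g) = -12 - 3*g
10814 - (u(49, -16)/(((-1808 + 2199)*(-2167 - 98))) + 128/(-1307))*B(2) = 10814 - (49/(((-1808 + 2199)*(-2167 - 98))) + 128/(-1307))*(-12 - 3*2) = 10814 - (49/((391*(-2265))) + 128*(-1/1307))*(-12 - 6) = 10814 - (49/(-885615) - 128/1307)*(-18) = 10814 - (49*(-1/885615) - 128/1307)*(-18) = 10814 - (-49/885615 - 128/1307)*(-18) = 10814 - (-113422763)*(-18)/1157498805 = 10814 - 1*680536578/385832935 = 10814 - 680536578/385832935 = 4171716822512/385832935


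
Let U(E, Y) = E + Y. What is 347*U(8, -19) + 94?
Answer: -3723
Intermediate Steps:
347*U(8, -19) + 94 = 347*(8 - 19) + 94 = 347*(-11) + 94 = -3817 + 94 = -3723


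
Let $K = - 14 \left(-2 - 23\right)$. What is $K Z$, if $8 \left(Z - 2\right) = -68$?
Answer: $-2275$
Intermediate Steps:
$Z = - \frac{13}{2}$ ($Z = 2 + \frac{1}{8} \left(-68\right) = 2 - \frac{17}{2} = - \frac{13}{2} \approx -6.5$)
$K = 350$ ($K = \left(-14\right) \left(-25\right) = 350$)
$K Z = 350 \left(- \frac{13}{2}\right) = -2275$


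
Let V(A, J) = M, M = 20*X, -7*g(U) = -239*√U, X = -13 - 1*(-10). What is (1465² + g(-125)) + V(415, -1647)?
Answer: 2146165 + 1195*I*√5/7 ≈ 2.1462e+6 + 381.73*I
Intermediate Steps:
X = -3 (X = -13 + 10 = -3)
g(U) = 239*√U/7 (g(U) = -(-239)*√U/7 = 239*√U/7)
M = -60 (M = 20*(-3) = -60)
V(A, J) = -60
(1465² + g(-125)) + V(415, -1647) = (1465² + 239*√(-125)/7) - 60 = (2146225 + 239*(5*I*√5)/7) - 60 = (2146225 + 1195*I*√5/7) - 60 = 2146165 + 1195*I*√5/7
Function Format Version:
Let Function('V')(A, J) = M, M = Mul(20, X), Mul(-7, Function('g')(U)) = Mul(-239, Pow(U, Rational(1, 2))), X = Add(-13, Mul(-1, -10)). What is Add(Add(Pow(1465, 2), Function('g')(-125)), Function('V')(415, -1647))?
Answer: Add(2146165, Mul(Rational(1195, 7), I, Pow(5, Rational(1, 2)))) ≈ Add(2.1462e+6, Mul(381.73, I))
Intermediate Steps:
X = -3 (X = Add(-13, 10) = -3)
Function('g')(U) = Mul(Rational(239, 7), Pow(U, Rational(1, 2))) (Function('g')(U) = Mul(Rational(-1, 7), Mul(-239, Pow(U, Rational(1, 2)))) = Mul(Rational(239, 7), Pow(U, Rational(1, 2))))
M = -60 (M = Mul(20, -3) = -60)
Function('V')(A, J) = -60
Add(Add(Pow(1465, 2), Function('g')(-125)), Function('V')(415, -1647)) = Add(Add(Pow(1465, 2), Mul(Rational(239, 7), Pow(-125, Rational(1, 2)))), -60) = Add(Add(2146225, Mul(Rational(239, 7), Mul(5, I, Pow(5, Rational(1, 2))))), -60) = Add(Add(2146225, Mul(Rational(1195, 7), I, Pow(5, Rational(1, 2)))), -60) = Add(2146165, Mul(Rational(1195, 7), I, Pow(5, Rational(1, 2))))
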